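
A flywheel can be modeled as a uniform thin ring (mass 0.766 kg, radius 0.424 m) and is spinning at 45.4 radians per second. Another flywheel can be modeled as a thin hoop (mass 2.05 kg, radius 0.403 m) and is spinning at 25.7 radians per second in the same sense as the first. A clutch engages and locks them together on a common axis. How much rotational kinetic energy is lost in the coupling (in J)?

ΔKE lost ≈ 18.9 J

The coupling torques are internal; angular momentum about the shared axis is conserved.
Moments of inertia: I_A = (0.766)(0.424)² = 0.1377 kg·m²; I_B = (2.05)(0.403)² = 0.3329 kg·m².
Taking A's sense as positive: L = (0.1377)(45.4) + (0.3329)(25.7) = 14.81 kg·m²·rad/s.
Combined I = 0.1377 + 0.3329 = 0.4706 kg·m².
ω_f = L / I = 14.81 / 0.4706 = 31.46 rad/s.
KE_i = ½ΣIω² = 251.9 J; KE_f = ½(0.4706)(31.46)² = 233.0 J.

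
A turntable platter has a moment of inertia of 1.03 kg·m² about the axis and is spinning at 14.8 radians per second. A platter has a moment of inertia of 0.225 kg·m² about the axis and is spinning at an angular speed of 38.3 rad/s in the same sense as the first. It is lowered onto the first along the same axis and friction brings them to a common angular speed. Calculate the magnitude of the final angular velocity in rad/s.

The coupling torques are internal; angular momentum about the shared axis is conserved.
Taking A's sense as positive: L = (1.030)(14.8) + (0.2250)(38.3) = 23.86 kg·m²·rad/s.
Combined I = 1.030 + 0.2250 = 1.255 kg·m².
ω_f = L / I = 23.86 / 1.255 = 19.01 rad/s.

|ω_f| ≈ 19.0 rad/s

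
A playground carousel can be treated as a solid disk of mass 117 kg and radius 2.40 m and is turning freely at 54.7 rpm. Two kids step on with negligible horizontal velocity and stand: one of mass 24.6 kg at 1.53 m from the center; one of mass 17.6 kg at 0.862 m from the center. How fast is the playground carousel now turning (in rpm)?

No external torque acts about the center; L_before = L_after.
I_p = ½(117)(2.40)² = 337.0 kg·m².
Added inertia Σmr² = (24.6)(1.53)² + (17.6)(0.862)² = 70.66 kg·m²; I_f = 337.0 + 70.66 = 407.6 kg·m².
ω_f = I_p ω_i / I_f = (337.0)(54.7) / 407.6 = 45.22 rpm.

ω_f ≈ 45.2 rpm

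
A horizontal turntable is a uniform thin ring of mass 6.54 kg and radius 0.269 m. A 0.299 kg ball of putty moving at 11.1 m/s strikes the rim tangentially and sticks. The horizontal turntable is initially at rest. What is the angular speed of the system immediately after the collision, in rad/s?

|ω_f| ≈ 1.80 rad/s

The axle reaction passes through the axle and exerts no torque about it; angular momentum about the axle is conserved through the impact.
I_p = (6.54)(0.269)² = 0.4732 kg·m². Taking the sense of the ball of putty's angular momentum as positive, L_{ball} = m v R = (0.299)(11.1)(0.269) = 0.8928 kg·m²/s.
L_i = 0 + 0.8928 = 0.8928 kg·m²/s.
After sticking, I_f = I_p + m R² = 0.4732 + (0.299)(0.269)² = 0.4949 kg·m².
ω_f = L_i / I_f = 0.8928 / 0.4949 = 1.804 rad/s.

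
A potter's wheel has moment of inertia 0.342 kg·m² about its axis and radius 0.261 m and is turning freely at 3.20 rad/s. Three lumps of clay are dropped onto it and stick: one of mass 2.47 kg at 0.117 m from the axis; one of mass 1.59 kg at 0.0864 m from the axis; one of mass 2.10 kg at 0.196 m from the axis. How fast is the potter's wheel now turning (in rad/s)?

ω_f ≈ 2.34 rad/s

No external torque acts about the axis; L_before = L_after.
Added inertia Σmr² = (2.47)(0.117)² + (1.59)(0.0864)² + (2.10)(0.196)² = 0.1264 kg·m²; I_f = 0.3420 + 0.1264 = 0.4684 kg·m².
ω_f = I_p ω_i / I_f = (0.3420)(3.20) / 0.4684 = 2.337 rad/s.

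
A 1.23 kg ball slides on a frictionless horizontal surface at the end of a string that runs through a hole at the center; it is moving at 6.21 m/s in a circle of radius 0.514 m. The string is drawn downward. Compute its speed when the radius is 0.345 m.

The only horizontal force on the mass is along the cord (radial), so it exerts no torque about the hole and angular momentum m v r is conserved.
v₂ = v₁ r₁ / r₂ = (6.21)(0.514) / (0.345) = 9.252 m/s.

v₂ ≈ 9.25 m/s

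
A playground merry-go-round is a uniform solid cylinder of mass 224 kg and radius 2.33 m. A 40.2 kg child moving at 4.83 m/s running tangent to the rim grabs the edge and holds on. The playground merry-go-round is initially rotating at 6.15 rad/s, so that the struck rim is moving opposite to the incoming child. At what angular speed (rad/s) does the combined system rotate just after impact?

|ω_f| ≈ 3.98 rad/s

The axle reaction passes through the axle and exerts no torque about it; angular momentum about the axle is conserved through the impact.
I_p = ½(224)(2.33)² = 608.0 kg·m². Taking the sense of the child's angular momentum as positive, L_{child} = m v R = (40.2)(4.83)(2.33) = 452.4 kg·m²/s.
L_i = −I_p ω_p + m v R = −(608.0)(6.15) + 452.4 = -3287 kg·m²/s.
After sticking, I_f = I_p + m R² = 608.0 + (40.2)(2.33)² = 826.3 kg·m².
ω_f = L_i / I_f = -3287 / 826.3 = -3.978 rad/s.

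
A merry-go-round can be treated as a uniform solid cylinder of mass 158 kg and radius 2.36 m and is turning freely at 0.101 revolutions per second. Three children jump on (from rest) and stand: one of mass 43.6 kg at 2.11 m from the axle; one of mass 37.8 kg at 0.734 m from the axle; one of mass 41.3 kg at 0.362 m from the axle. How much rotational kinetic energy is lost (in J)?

energy lost ≈ 29.5 J

No external torque acts about the axle; L_before = L_after.
I_p = ½(158)(2.36)² = 440.0 kg·m².
Added inertia Σmr² = (43.6)(2.11)² + (37.8)(0.734)² + (41.3)(0.362)² = 219.9 kg·m²; I_f = 440.0 + 219.9 = 659.9 kg·m².
ω_f = I_p ω_i / I_f = (440.0)(0.101) / 659.9 = 0.06734 rev/s.
KE_i = ½(440.0)(0.6346 rad/s)² = 88.60 J; KE_f = ½(659.9)(0.4231)² = 59.08 J.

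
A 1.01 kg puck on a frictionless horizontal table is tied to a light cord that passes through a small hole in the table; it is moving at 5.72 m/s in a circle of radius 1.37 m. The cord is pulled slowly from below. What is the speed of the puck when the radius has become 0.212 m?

The only horizontal force on the mass is along the cord (radial), so it exerts no torque about the hole and angular momentum m v r is conserved.
v₂ = v₁ r₁ / r₂ = (5.72)(1.37) / (0.212) = 36.96 m/s.

v₂ ≈ 37.0 m/s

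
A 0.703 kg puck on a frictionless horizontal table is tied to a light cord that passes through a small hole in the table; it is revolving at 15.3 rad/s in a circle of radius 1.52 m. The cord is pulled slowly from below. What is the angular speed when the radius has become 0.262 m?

ω₂ ≈ 515 rad/s

No torque about the axis ⇒ m r₁² ω₁ = m r₂² ω₂.
ω₂ = ω₁ (r₁/r₂)² = (15.3)(1.52/0.262)² = 515.0 rad/s.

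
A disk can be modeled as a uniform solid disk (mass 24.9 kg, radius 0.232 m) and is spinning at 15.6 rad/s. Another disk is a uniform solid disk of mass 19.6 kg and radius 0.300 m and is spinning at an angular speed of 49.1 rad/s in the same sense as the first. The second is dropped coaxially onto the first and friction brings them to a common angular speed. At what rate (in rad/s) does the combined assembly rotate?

|ω_f| ≈ 34.6 rad/s

No external torque acts about the common axis, so total angular momentum is conserved.
Moments of inertia: I_A = ½(24.9)(0.232)² = 0.6701 kg·m²; I_B = ½(19.6)(0.300)² = 0.8820 kg·m².
Taking A's sense as positive: L = (0.6701)(15.6) + (0.8820)(49.1) = 53.76 kg·m²·rad/s.
Combined I = 0.6701 + 0.8820 = 1.552 kg·m².
ω_f = L / I = 53.76 / 1.552 = 34.64 rad/s.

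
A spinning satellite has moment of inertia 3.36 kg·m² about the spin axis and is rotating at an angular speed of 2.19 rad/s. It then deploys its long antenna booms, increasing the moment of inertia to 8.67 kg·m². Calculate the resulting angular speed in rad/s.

With no external torque about the axis, L is conserved: I₁ω₁ = I₂ω₂.
ω₂ = I₁ω₁ / I₂ = (3.360)(2.19 rad/s) / (8.670) = 0.8487 rad/s.

ω₂ ≈ 0.849 rad/s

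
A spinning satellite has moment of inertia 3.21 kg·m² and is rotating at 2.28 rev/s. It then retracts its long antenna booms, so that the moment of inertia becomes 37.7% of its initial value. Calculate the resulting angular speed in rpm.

ω₂ ≈ 363 rpm

No external torque acts about the spin axis, so angular momentum is conserved.
I₂ = 0.377 × 3.21 = 1.210 kg·m².
ω₂ = I₁ω₁ / I₂ = (3.210)(2.28 rev/s) / (1.210) = 6.048 rev/s = 362.9 rpm.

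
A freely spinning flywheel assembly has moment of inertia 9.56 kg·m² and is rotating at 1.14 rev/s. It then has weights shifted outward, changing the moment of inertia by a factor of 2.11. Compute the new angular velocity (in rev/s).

No external torque acts about the spin axis, so angular momentum is conserved.
I₂ = 2.11 × 9.56 = 20.17 kg·m².
ω₂ = I₁ω₁ / I₂ = (9.560)(1.14 rev/s) / (20.17) = 0.5403 rev/s.

ω₂ ≈ 0.540 rev/s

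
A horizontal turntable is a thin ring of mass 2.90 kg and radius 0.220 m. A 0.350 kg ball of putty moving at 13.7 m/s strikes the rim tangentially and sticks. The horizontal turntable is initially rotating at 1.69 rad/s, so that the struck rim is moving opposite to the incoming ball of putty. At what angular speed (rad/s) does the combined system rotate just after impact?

|ω_f| ≈ 5.20 rad/s

The axle reaction passes through the axle and exerts no torque about it; angular momentum about the axle is conserved through the impact.
I_p = (2.90)(0.220)² = 0.1404 kg·m². Taking the sense of the ball of putty's angular momentum as positive, L_{ball} = m v R = (0.350)(13.7)(0.220) = 1.055 kg·m²/s.
L_i = −I_p ω_p + m v R = −(0.1404)(1.69) + 1.055 = 0.8177 kg·m²/s.
After sticking, I_f = I_p + m R² = 0.1404 + (0.350)(0.220)² = 0.1573 kg·m².
ω_f = L_i / I_f = 0.8177 / 0.1573 = 5.198 rad/s.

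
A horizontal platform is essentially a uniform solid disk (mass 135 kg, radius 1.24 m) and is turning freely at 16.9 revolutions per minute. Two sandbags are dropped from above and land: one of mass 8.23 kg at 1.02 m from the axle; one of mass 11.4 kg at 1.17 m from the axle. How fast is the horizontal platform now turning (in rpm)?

No external torque acts about the axle; L_before = L_after.
I_p = ½(135)(1.24)² = 103.8 kg·m².
Added inertia Σmr² = (8.23)(1.02)² + (11.4)(1.17)² = 24.17 kg·m²; I_f = 103.8 + 24.17 = 128.0 kg·m².
ω_f = I_p ω_i / I_f = (103.8)(16.9) / 128.0 = 13.71 rpm.

ω_f ≈ 13.7 rpm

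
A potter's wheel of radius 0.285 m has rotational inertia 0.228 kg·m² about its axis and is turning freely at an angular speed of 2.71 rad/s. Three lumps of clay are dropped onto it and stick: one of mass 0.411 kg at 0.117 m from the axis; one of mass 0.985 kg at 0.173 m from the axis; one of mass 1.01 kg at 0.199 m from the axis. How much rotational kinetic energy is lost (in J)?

The added mass arrives with no angular momentum about the axis, and any external torque about the axis is negligible, so the system's angular momentum is conserved.
Added inertia Σmr² = (0.411)(0.117)² + (0.985)(0.173)² + (1.01)(0.199)² = 0.07510 kg·m²; I_f = 0.2280 + 0.07510 = 0.3031 kg·m².
ω_f = I_p ω_i / I_f = (0.2280)(2.71) / 0.3031 = 2.039 rad/s.
KE_i = ½(0.2280)(2.710 rad/s)² = 0.8372 J; KE_f = ½(0.3031)(2.039)² = 0.6298 J.

energy lost ≈ 0.207 J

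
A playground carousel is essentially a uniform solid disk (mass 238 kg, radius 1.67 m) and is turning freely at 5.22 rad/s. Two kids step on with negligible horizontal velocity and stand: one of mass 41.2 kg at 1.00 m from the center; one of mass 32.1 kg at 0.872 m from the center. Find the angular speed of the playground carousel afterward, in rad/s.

ω_f ≈ 4.36 rad/s

No external torque acts about the center; L_before = L_after.
I_p = ½(238)(1.67)² = 331.9 kg·m².
Added inertia Σmr² = (41.2)(1.00)² + (32.1)(0.872)² = 65.61 kg·m²; I_f = 331.9 + 65.61 = 397.5 kg·m².
ω_f = I_p ω_i / I_f = (331.9)(5.22) / 397.5 = 4.358 rad/s.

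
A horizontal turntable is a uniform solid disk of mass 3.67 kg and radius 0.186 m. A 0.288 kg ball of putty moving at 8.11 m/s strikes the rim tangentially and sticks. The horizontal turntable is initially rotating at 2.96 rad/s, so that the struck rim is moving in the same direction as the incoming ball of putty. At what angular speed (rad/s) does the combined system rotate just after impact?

About the axle the impulsive forces during the collision are internal, so angular momentum about that axis is conserved.
I_p = ½(3.67)(0.186)² = 0.06348 kg·m². Taking the sense of the ball of putty's angular momentum as positive, L_{ball} = m v R = (0.288)(8.11)(0.186) = 0.4344 kg·m²/s.
L_i = +I_p ω_p + m v R = +(0.06348)(2.96) + 0.4344 = 0.6223 kg·m²/s.
After sticking, I_f = I_p + m R² = 0.06348 + (0.288)(0.186)² = 0.07345 kg·m².
ω_f = L_i / I_f = 0.6223 / 0.07345 = 8.473 rad/s.

|ω_f| ≈ 8.47 rad/s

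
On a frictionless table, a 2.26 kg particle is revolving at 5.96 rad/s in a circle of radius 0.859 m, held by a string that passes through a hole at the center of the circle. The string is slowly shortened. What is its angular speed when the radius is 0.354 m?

ω₂ ≈ 35.1 rad/s

No torque about the axis ⇒ m r₁² ω₁ = m r₂² ω₂.
ω₂ = ω₁ (r₁/r₂)² = (5.96)(0.859/0.354)² = 35.09 rad/s.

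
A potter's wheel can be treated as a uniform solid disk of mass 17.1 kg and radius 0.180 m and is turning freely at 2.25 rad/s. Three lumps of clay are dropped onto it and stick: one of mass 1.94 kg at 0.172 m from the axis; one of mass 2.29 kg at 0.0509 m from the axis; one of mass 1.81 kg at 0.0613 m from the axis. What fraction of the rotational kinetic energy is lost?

fraction ≈ 0.202

No external torque acts about the axis; L_before = L_after.
I_p = ½(17.1)(0.180)² = 0.2770 kg·m².
Added inertia Σmr² = (1.94)(0.172)² + (2.29)(0.0509)² + (1.81)(0.0613)² = 0.07013 kg·m²; I_f = 0.2770 + 0.07013 = 0.3471 kg·m².
ω_f = I_p ω_i / I_f = (0.2770)(2.25) / 0.3471 = 1.795 rad/s.
KE_i = ½(0.2770)(2.250 rad/s)² = 0.7012 J; KE_f = ½(0.3471)(1.795)² = 0.5596 J.
Fraction lost = 0.2020.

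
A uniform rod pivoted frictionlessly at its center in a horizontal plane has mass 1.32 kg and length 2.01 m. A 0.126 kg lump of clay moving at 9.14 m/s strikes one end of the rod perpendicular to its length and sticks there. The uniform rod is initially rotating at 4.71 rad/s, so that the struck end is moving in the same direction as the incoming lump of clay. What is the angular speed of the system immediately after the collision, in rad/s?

About the pivot the impulsive forces during the collision are internal, so angular momentum about that axis is conserved.
I_p = (1/12)(1.32)(2.01)² = 0.4444 kg·m². Taking the sense of the lump of clay's angular momentum as positive, L_{lump} = m v R = (0.126)(9.14)(2.01/2) = 1.157 kg·m²/s.
L_i = +I_p ω_p + m v R = +(0.4444)(4.71) + 1.157 = 3.251 kg·m²/s.
After sticking, I_f = I_p + m R² = 0.4444 + (0.126)(2.01/2)² = 0.5717 kg·m².
ω_f = L_i / I_f = 3.251 / 0.5717 = 5.686 rad/s.

|ω_f| ≈ 5.69 rad/s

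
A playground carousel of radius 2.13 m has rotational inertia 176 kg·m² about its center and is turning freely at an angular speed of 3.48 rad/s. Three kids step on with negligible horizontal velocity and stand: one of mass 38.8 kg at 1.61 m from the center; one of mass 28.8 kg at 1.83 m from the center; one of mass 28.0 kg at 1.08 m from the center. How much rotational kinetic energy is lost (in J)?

No external torque acts about the center; L_before = L_after.
Added inertia Σmr² = (38.8)(1.61)² + (28.8)(1.83)² + (28.0)(1.08)² = 229.7 kg·m²; I_f = 176.0 + 229.7 = 405.7 kg·m².
ω_f = I_p ω_i / I_f = (176.0)(3.48) / 405.7 = 1.510 rad/s.
KE_i = ½(176.0)(3.480 rad/s)² = 1066 J; KE_f = ½(405.7)(1.510)² = 462.3 J.

energy lost ≈ 603 J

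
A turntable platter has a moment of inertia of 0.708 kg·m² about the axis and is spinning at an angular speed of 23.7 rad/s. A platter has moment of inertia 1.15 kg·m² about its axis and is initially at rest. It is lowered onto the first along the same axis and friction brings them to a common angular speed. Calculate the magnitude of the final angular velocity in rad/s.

No external torque acts about the common axis, so total angular momentum is conserved.
Taking A's sense as positive: L = (0.7080)(23.7) = 16.78 kg·m²·rad/s.
Combined I = 0.7080 + 1.150 = 1.858 kg·m².
ω_f = L / I = 16.78 / 1.858 = 9.031 rad/s.

|ω_f| ≈ 9.03 rad/s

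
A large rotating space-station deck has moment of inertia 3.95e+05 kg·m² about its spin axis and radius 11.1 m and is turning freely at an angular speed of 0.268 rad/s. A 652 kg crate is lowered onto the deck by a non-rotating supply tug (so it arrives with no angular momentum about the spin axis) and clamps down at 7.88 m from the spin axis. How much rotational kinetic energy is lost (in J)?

The added mass arrives with no angular momentum about the spin axis, and any external torque about the spin axis is negligible, so the system's angular momentum is conserved.
Added inertia Σmr² = (652)(7.88)² = 40490 kg·m²; I_f = 3.950e+05 + 40490 = 4.355e+05 kg·m².
ω_f = I_p ω_i / I_f = (3.950e+05)(0.268) / 4.355e+05 = 0.2431 rad/s.
KE_i = ½(3.950e+05)(0.2680 rad/s)² = 14190 J; KE_f = ½(4.355e+05)(0.2431)² = 12870 J.

energy lost ≈ 1320 J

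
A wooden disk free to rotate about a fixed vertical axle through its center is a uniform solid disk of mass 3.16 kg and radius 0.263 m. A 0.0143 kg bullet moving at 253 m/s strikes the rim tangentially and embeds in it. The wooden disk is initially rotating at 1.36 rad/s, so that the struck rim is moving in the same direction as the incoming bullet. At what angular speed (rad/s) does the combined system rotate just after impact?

|ω_f| ≈ 9.98 rad/s

About the axle the impulsive forces during the collision are internal, so angular momentum about that axis is conserved.
I_p = ½(3.16)(0.263)² = 0.1093 kg·m². Taking the sense of the bullet's angular momentum as positive, L_{bullet} = m v R = (0.0143)(253)(0.263) = 0.9515 kg·m²/s.
L_i = +I_p ω_p + m v R = +(0.1093)(1.36) + 0.9515 = 1.100 kg·m²/s.
After sticking, I_f = I_p + m R² = 0.1093 + (0.0143)(0.263)² = 0.1103 kg·m².
ω_f = L_i / I_f = 1.100 / 0.1103 = 9.976 rad/s.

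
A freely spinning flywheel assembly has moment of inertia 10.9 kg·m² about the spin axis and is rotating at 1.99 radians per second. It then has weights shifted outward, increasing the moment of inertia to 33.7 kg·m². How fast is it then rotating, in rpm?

ω₂ ≈ 6.15 rpm

No external torque acts about the spin axis, so angular momentum is conserved.
ω₂ = I₁ω₁ / I₂ = (10.90)(1.99 rad/s) / (33.70) = 0.6436 rad/s = 6.146 rpm.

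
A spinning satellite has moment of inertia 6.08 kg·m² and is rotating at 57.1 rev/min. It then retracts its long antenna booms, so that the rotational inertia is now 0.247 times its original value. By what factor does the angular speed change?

ω₂/ω₁ ≈ 4.05

No external torque acts about the spin axis, so angular momentum is conserved.
I₂ = 0.247 × 6.08 = 1.502 kg·m².
ω₂/ω₁ = I₁/I₂ = 6.080 / 1.502 = 4.049.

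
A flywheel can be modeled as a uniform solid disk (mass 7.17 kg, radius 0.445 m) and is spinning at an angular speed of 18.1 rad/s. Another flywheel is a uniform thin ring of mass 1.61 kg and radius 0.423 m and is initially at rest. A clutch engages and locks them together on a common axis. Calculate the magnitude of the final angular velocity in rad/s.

|ω_f| ≈ 12.9 rad/s

The coupling torques are internal; angular momentum about the shared axis is conserved.
Moments of inertia: I_A = ½(7.17)(0.445)² = 0.7099 kg·m²; I_B = (1.61)(0.423)² = 0.2881 kg·m².
Taking A's sense as positive: L = (0.7099)(18.1) = 12.85 kg·m²·rad/s.
Combined I = 0.7099 + 0.2881 = 0.9980 kg·m².
ω_f = L / I = 12.85 / 0.9980 = 12.88 rad/s.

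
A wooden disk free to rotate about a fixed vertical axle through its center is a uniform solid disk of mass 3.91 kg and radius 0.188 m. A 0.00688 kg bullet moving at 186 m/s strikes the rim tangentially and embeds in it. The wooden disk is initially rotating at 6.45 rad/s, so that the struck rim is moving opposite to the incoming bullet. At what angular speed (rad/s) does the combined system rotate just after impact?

|ω_f| ≈ 2.96 rad/s

The axle reaction passes through the axle and exerts no torque about it; angular momentum about the axle is conserved through the impact.
I_p = ½(3.91)(0.188)² = 0.06910 kg·m². Taking the sense of the bullet's angular momentum as positive, L_{bullet} = m v R = (0.00688)(186)(0.188) = 0.2406 kg·m²/s.
L_i = −I_p ω_p + m v R = −(0.06910)(6.45) + 0.2406 = -0.2051 kg·m²/s.
After sticking, I_f = I_p + m R² = 0.06910 + (0.00688)(0.188)² = 0.06934 kg·m².
ω_f = L_i / I_f = -0.2051 / 0.06934 = -2.958 rad/s.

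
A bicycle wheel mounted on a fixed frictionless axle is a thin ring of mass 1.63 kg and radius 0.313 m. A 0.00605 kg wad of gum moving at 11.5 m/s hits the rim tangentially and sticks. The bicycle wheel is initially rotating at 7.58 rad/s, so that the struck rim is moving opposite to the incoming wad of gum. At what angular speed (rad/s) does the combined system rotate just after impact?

The axle reaction passes through the axle and exerts no torque about it; angular momentum about the axle is conserved through the impact.
I_p = (1.63)(0.313)² = 0.1597 kg·m². Taking the sense of the wad of gum's angular momentum as positive, L_{wad} = m v R = (0.00605)(11.5)(0.313) = 0.02178 kg·m²/s.
L_i = −I_p ω_p + m v R = −(0.1597)(7.58) + 0.02178 = -1.189 kg·m²/s.
After sticking, I_f = I_p + m R² = 0.1597 + (0.00605)(0.313)² = 0.1603 kg·m².
ω_f = L_i / I_f = -1.189 / 0.1603 = -7.416 rad/s.

|ω_f| ≈ 7.42 rad/s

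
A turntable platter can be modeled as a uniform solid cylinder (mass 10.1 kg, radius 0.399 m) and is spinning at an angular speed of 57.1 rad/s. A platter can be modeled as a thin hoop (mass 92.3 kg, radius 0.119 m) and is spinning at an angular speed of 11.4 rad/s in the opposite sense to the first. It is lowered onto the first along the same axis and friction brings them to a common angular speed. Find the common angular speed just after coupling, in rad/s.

|ω_f| ≈ 14.7 rad/s

The coupling torques are internal; angular momentum about the shared axis is conserved.
Moments of inertia: I_A = ½(10.1)(0.399)² = 0.8040 kg·m²; I_B = (92.3)(0.119)² = 1.307 kg·m².
Taking A's sense as positive: L = (0.8040)(57.1) − (1.307)(11.4) = 31.01 kg·m²·rad/s.
Combined I = 0.8040 + 1.307 = 2.111 kg·m².
ω_f = L / I = 31.01 / 2.111 = 14.69 rad/s.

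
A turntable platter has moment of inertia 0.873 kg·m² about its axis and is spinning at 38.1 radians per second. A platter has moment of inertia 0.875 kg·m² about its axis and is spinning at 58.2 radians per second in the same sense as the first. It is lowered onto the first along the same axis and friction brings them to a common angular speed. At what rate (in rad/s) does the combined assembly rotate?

The coupling torques are internal; angular momentum about the shared axis is conserved.
Taking A's sense as positive: L = (0.8730)(38.1) + (0.8750)(58.2) = 84.19 kg·m²·rad/s.
Combined I = 0.8730 + 0.8750 = 1.748 kg·m².
ω_f = L / I = 84.19 / 1.748 = 48.16 rad/s.

|ω_f| ≈ 48.2 rad/s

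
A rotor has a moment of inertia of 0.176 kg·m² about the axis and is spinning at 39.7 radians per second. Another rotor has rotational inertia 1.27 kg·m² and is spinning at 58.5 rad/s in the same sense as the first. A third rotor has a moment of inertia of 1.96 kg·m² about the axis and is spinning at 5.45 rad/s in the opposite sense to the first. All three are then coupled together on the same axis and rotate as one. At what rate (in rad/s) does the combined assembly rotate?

|ω_f| ≈ 20.7 rad/s

No external torque acts about the common axis, so total angular momentum is conserved.
Taking A's sense as positive: L = (0.1760)(39.7) + (1.270)(58.5) − (1.960)(5.45) = 70.60 kg·m²·rad/s.
Combined I = 0.1760 + 1.270 + 1.960 = 3.406 kg·m².
ω_f = L / I = 70.60 / 3.406 = 20.73 rad/s.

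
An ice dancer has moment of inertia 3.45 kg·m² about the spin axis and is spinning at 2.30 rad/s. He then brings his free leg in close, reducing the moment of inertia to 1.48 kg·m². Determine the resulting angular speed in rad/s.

Angular momentum about the spin axis is conserved since the torque about it is zero.
ω₂ = I₁ω₁ / I₂ = (3.450)(2.30 rad/s) / (1.480) = 5.361 rad/s.

ω₂ ≈ 5.36 rad/s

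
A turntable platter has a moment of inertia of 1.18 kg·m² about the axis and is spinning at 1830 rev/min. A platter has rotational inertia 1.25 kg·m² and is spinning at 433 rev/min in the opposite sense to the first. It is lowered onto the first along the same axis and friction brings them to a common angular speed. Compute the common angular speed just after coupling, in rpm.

The coupling torques are internal; angular momentum about the shared axis is conserved.
Taking A's sense as positive: L = (1.180)(1830) − (1.250)(433) = 1618 kg·m²·rpm.
Combined I = 1.180 + 1.250 = 2.430 kg·m².
ω_f = L / I = 1618 / 2.430 = 665.9 rpm.

|ω_f| ≈ 666 rpm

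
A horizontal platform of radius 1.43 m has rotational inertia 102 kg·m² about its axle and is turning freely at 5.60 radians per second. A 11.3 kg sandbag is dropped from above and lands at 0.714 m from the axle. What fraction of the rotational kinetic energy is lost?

No external torque acts about the axle; L_before = L_after.
Added inertia Σmr² = (11.3)(0.714)² = 5.761 kg·m²; I_f = 102.0 + 5.761 = 107.8 kg·m².
ω_f = I_p ω_i / I_f = (102.0)(5.60) / 107.8 = 5.301 rad/s.
KE_i = ½(102.0)(5.600 rad/s)² = 1599 J; KE_f = ½(107.8)(5.301)² = 1514 J.
Fraction lost = 0.05346.

fraction ≈ 0.0535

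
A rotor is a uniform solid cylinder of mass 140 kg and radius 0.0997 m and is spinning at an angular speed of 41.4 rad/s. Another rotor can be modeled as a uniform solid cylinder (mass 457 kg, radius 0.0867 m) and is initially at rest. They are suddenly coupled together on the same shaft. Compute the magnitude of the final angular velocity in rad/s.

The coupling torques are internal; angular momentum about the shared axis is conserved.
Moments of inertia: I_A = ½(140)(0.0997)² = 0.6958 kg·m²; I_B = ½(457)(0.0867)² = 1.718 kg·m².
Taking A's sense as positive: L = (0.6958)(41.4) = 28.81 kg·m²·rad/s.
Combined I = 0.6958 + 1.718 = 2.413 kg·m².
ω_f = L / I = 28.81 / 2.413 = 11.94 rad/s.

|ω_f| ≈ 11.9 rad/s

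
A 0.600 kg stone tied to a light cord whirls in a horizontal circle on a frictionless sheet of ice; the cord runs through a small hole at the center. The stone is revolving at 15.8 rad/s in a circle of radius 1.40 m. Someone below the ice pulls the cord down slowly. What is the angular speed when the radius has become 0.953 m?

ω₂ ≈ 34.1 rad/s

The constraining force is radial, so m r² ω about the center is conserved.
ω₂ = ω₁ (r₁/r₂)² = (15.8)(1.40/0.953)² = 34.10 rad/s.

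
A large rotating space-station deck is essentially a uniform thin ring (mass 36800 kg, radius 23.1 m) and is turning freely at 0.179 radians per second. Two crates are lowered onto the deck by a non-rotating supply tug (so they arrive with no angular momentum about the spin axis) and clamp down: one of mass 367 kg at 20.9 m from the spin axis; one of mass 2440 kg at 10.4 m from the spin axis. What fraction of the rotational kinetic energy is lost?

fraction ≈ 0.0211

The added mass arrives with no angular momentum about the spin axis, and any external torque about the spin axis is negligible, so the system's angular momentum is conserved.
I_p = (36800)(23.1)² = 1.964e+07 kg·m².
Added inertia Σmr² = (367)(20.9)² + (2440)(10.4)² = 4.242e+05 kg·m²; I_f = 1.964e+07 + 4.242e+05 = 2.006e+07 kg·m².
ω_f = I_p ω_i / I_f = (1.964e+07)(0.179) / 2.006e+07 = 0.1752 rad/s.
KE_i = ½(1.964e+07)(0.1790 rad/s)² = 3.146e+05 J; KE_f = ½(2.006e+07)(0.1752)² = 3.079e+05 J.
Fraction lost = 0.02115.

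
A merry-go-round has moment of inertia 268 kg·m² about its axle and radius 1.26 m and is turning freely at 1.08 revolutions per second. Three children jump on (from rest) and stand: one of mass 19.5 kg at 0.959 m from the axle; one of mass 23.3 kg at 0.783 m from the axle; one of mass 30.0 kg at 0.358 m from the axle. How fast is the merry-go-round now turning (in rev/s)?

ω_f ≈ 0.952 rev/s

No external torque acts about the axle; L_before = L_after.
Added inertia Σmr² = (19.5)(0.959)² + (23.3)(0.783)² + (30.0)(0.358)² = 36.06 kg·m²; I_f = 268.0 + 36.06 = 304.1 kg·m².
ω_f = I_p ω_i / I_f = (268.0)(1.08) / 304.1 = 0.9519 rev/s.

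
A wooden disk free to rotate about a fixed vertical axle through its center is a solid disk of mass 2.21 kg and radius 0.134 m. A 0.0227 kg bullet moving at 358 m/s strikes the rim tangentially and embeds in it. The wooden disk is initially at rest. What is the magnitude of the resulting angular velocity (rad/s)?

The axle reaction passes through the axle and exerts no torque about it; angular momentum about the axle is conserved through the impact.
I_p = ½(2.21)(0.134)² = 0.01984 kg·m². Taking the sense of the bullet's angular momentum as positive, L_{bullet} = m v R = (0.0227)(358)(0.134) = 1.089 kg·m²/s.
L_i = 0 + 1.089 = 1.089 kg·m²/s.
After sticking, I_f = I_p + m R² = 0.01984 + (0.0227)(0.134)² = 0.02025 kg·m².
ω_f = L_i / I_f = 1.089 / 0.02025 = 53.78 rad/s.

|ω_f| ≈ 53.8 rad/s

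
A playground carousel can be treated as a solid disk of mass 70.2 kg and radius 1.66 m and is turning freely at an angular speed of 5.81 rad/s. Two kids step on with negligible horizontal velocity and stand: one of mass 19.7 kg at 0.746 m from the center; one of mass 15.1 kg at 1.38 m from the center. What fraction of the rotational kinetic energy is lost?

fraction ≈ 0.291

The added mass arrives with no angular momentum about the center, and any external torque about the center is negligible, so the system's angular momentum is conserved.
I_p = ½(70.2)(1.66)² = 96.72 kg·m².
Added inertia Σmr² = (19.7)(0.746)² + (15.1)(1.38)² = 39.72 kg·m²; I_f = 96.72 + 39.72 = 136.4 kg·m².
ω_f = I_p ω_i / I_f = (96.72)(5.81) / 136.4 = 4.119 rad/s.
KE_i = ½(96.72)(5.810 rad/s)² = 1632 J; KE_f = ½(136.4)(4.119)² = 1157 J.
Fraction lost = 0.2911.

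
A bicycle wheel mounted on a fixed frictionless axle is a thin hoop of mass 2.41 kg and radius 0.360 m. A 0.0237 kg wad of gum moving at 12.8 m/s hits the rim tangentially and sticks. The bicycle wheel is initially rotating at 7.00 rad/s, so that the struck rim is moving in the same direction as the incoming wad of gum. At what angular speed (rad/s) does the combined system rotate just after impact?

The axle reaction passes through the axle and exerts no torque about it; angular momentum about the axle is conserved through the impact.
I_p = (2.41)(0.360)² = 0.3123 kg·m². Taking the sense of the wad of gum's angular momentum as positive, L_{wad} = m v R = (0.0237)(12.8)(0.360) = 0.1092 kg·m²/s.
L_i = +I_p ω_p + m v R = +(0.3123)(7.00) + 0.1092 = 2.296 kg·m²/s.
After sticking, I_f = I_p + m R² = 0.3123 + (0.0237)(0.360)² = 0.3154 kg·m².
ω_f = L_i / I_f = 2.296 / 0.3154 = 7.278 rad/s.

|ω_f| ≈ 7.28 rad/s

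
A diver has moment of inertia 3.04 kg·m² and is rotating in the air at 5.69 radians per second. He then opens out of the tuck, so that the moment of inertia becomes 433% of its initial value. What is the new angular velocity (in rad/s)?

No external torque acts about the spin axis, so angular momentum is conserved.
I₂ = 4.33 × 3.04 = 13.16 kg·m².
ω₂ = I₁ω₁ / I₂ = (3.040)(5.69 rad/s) / (13.16) = 1.314 rad/s.

ω₂ ≈ 1.31 rad/s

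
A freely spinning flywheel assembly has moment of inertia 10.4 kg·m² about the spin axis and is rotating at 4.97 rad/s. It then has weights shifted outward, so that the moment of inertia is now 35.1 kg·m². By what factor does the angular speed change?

ω₂/ω₁ ≈ 0.296

No external torque acts about the spin axis, so angular momentum is conserved.
ω₂/ω₁ = I₁/I₂ = 10.40 / 35.10 = 0.2963.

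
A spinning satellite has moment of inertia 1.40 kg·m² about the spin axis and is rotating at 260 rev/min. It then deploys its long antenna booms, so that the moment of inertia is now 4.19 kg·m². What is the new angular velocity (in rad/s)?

Angular momentum about the spin axis is conserved since the torque about it is zero.
ω₂ = I₁ω₁ / I₂ = (1.400)(260 rpm) / (4.190) = 86.87 rpm = 9.097 rad/s.

ω₂ ≈ 9.10 rad/s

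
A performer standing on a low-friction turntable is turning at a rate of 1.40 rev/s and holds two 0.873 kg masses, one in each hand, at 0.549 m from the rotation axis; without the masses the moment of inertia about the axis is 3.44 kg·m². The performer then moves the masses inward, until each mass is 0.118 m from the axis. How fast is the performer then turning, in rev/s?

ω₂ ≈ 1.60 rev/s

No external torque acts about the spin axis, so angular momentum is conserved.
I₁ = 3.44 + 2(0.873)(0.549)² = 3.966 kg·m²; I₂ = 3.44 + 2(0.873)(0.118)² = 3.464 kg·m².
ω₂ = I₁ω₁ / I₂ = (3.966)(1.40 rev/s) / (3.464) = 1.603 rev/s.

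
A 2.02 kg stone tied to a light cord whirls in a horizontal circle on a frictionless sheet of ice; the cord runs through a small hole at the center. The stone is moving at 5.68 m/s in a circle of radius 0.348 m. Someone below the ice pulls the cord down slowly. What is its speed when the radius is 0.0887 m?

v₂ ≈ 22.3 m/s

The only horizontal force on the mass is along the cord (radial), so it exerts no torque about the hole and angular momentum m v r is conserved.
v₂ = v₁ r₁ / r₂ = (5.68)(0.348) / (0.0887) = 22.28 m/s.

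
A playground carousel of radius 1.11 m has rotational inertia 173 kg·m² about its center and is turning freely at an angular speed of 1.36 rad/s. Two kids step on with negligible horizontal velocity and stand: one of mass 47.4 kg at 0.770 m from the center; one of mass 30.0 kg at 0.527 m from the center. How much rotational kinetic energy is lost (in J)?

energy lost ≈ 27.8 J

The added mass arrives with no angular momentum about the center, and any external torque about the center is negligible, so the system's angular momentum is conserved.
Added inertia Σmr² = (47.4)(0.770)² + (30.0)(0.527)² = 36.44 kg·m²; I_f = 173.0 + 36.44 = 209.4 kg·m².
ω_f = I_p ω_i / I_f = (173.0)(1.36) / 209.4 = 1.123 rad/s.
KE_i = ½(173.0)(1.360 rad/s)² = 160.0 J; KE_f = ½(209.4)(1.123)² = 132.2 J.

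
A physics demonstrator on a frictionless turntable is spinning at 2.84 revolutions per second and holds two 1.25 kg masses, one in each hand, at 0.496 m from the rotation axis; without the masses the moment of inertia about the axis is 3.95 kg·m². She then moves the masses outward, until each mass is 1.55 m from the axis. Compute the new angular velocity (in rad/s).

ω₂ ≈ 8.18 rad/s

Angular momentum about the spin axis is conserved since the torque about it is zero.
I₁ = 3.95 + 2(1.25)(0.496)² = 4.565 kg·m²; I₂ = 3.95 + 2(1.25)(1.55)² = 9.956 kg·m².
ω₂ = I₁ω₁ / I₂ = (4.565)(2.84 rev/s) / (9.956) = 1.302 rev/s = 8.182 rad/s.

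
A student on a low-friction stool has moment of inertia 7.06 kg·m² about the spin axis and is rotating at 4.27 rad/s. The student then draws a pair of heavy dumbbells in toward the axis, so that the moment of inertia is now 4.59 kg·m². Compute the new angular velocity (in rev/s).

ω₂ ≈ 1.05 rev/s

No external torque acts about the spin axis, so angular momentum is conserved.
ω₂ = I₁ω₁ / I₂ = (7.060)(4.27 rad/s) / (4.590) = 6.568 rad/s = 1.045 rev/s.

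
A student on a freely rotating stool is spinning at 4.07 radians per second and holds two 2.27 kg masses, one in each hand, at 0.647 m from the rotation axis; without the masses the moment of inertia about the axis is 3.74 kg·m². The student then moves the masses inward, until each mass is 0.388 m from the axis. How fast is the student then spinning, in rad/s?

ω₂ ≈ 5.19 rad/s

With no external torque about the axis, L is conserved: I₁ω₁ = I₂ω₂.
I₁ = 3.74 + 2(2.27)(0.647)² = 5.640 kg·m²; I₂ = 3.74 + 2(2.27)(0.388)² = 4.423 kg·m².
ω₂ = I₁ω₁ / I₂ = (5.640)(4.07 rad/s) / (4.423) = 5.190 rad/s.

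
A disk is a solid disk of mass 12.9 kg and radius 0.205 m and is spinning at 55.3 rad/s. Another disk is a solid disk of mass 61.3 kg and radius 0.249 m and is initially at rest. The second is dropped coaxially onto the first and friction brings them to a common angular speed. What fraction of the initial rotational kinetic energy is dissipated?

No external torque acts about the common axis, so total angular momentum is conserved.
Moments of inertia: I_A = ½(12.9)(0.205)² = 0.2711 kg·m²; I_B = ½(61.3)(0.249)² = 1.900 kg·m².
Taking A's sense as positive: L = (0.2711)(55.3) = 14.99 kg·m²·rad/s.
Combined I = 0.2711 + 1.900 = 2.171 kg·m².
ω_f = L / I = 14.99 / 2.171 = 6.903 rad/s.
KE_i = ½ΣIω² = 414.5 J; KE_f = ½(2.171)(6.903)² = 51.74 J.
Fraction dissipated = (KE_i − KE_f)/KE_i = 0.8752.

fraction ≈ 0.875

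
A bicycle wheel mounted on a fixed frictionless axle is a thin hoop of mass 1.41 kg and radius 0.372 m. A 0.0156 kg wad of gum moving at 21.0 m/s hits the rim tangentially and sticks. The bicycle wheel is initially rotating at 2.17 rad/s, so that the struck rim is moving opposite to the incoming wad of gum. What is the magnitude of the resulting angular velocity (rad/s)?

|ω_f| ≈ 1.53 rad/s

About the axle the impulsive forces during the collision are internal, so angular momentum about that axis is conserved.
I_p = (1.41)(0.372)² = 0.1951 kg·m². Taking the sense of the wad of gum's angular momentum as positive, L_{wad} = m v R = (0.0156)(21.0)(0.372) = 0.1219 kg·m²/s.
L_i = −I_p ω_p + m v R = −(0.1951)(2.17) + 0.1219 = -0.3015 kg·m²/s.
After sticking, I_f = I_p + m R² = 0.1951 + (0.0156)(0.372)² = 0.1973 kg·m².
ω_f = L_i / I_f = -0.3015 / 0.1973 = -1.529 rad/s.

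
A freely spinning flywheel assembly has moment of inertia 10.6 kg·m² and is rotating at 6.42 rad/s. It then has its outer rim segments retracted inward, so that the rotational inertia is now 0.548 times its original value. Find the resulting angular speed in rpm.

ω₂ ≈ 112 rpm

With no external torque about the axis, L is conserved: I₁ω₁ = I₂ω₂.
I₂ = 0.548 × 10.6 = 5.809 kg·m².
ω₂ = I₁ω₁ / I₂ = (10.60)(6.42 rad/s) / (5.809) = 11.72 rad/s = 111.9 rpm.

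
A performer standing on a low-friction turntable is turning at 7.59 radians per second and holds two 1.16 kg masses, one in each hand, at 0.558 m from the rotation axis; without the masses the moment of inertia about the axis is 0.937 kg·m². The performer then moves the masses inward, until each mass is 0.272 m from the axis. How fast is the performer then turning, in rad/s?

ω₂ ≈ 11.4 rad/s

No external torque acts about the spin axis, so angular momentum is conserved.
I₁ = 0.937 + 2(1.16)(0.558)² = 1.659 kg·m²; I₂ = 0.937 + 2(1.16)(0.272)² = 1.109 kg·m².
ω₂ = I₁ω₁ / I₂ = (1.659)(7.59 rad/s) / (1.109) = 11.36 rad/s.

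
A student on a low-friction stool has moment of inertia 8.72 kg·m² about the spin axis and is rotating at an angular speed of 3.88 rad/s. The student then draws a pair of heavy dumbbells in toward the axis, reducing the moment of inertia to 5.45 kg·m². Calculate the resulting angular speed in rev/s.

ω₂ ≈ 0.988 rev/s

With no external torque about the axis, L is conserved: I₁ω₁ = I₂ω₂.
ω₂ = I₁ω₁ / I₂ = (8.720)(3.88 rad/s) / (5.450) = 6.208 rad/s = 0.9880 rev/s.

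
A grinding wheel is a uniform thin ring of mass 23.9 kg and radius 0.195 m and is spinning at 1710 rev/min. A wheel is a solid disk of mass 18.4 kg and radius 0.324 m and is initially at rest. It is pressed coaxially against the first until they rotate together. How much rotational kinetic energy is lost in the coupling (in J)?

No external torque acts about the common axis, so total angular momentum is conserved.
Moments of inertia: I_A = (23.9)(0.195)² = 0.9088 kg·m²; I_B = ½(18.4)(0.324)² = 0.9658 kg·m².
Taking A's sense as positive: L = (0.9088)(1710) = 1554 kg·m²·rpm.
Combined I = 0.9088 + 0.9658 = 1.875 kg·m².
ω_f = L / I = 1554 / 1.875 = 829.0 rpm.
KE_i = ½ΣIω² = 14570 J; KE_f = ½(1.875)(86.81)² = 7064 J.

ΔKE lost ≈ 7510 J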